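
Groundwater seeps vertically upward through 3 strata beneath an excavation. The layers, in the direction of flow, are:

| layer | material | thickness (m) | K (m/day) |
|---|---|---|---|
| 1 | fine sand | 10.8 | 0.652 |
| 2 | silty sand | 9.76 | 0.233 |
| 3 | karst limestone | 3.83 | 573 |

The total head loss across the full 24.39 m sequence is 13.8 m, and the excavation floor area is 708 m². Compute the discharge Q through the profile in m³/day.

Flow is perpendicular to layering, so the layers act in series and the equivalent K is the thickness-weighted harmonic mean.
Total thickness L = 10.8 + 9.76 + 3.83 = 24.39 m.
Σ(b_i/K_i) = 10.8/0.652 + 9.76/0.233 + 3.83/573 = 58.46 d.
K_eq = L / Σ(b_i/K_i) = 24.39 / 58.46 = 0.4172 m/day.
Q = K_eq · A · (Δh/L) = 0.4172 × 708 × (13.8/24.39) = 167.1 m³/day.

167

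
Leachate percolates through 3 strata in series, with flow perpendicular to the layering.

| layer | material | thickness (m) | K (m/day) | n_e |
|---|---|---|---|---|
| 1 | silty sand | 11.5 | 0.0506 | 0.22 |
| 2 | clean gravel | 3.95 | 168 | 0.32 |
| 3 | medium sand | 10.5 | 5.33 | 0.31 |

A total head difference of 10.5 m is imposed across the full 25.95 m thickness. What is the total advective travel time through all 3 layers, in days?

154

With flow normal to the layers, continuity requires the same specific discharge q through every layer.
Σ(b_i/K_i) = 11.5/0.0506 + 3.95/168 + 10.5/5.33 = 229.3 d.
q = Δh / Σ(b_i/K_i) = 10.5 / 229.3 = 0.04580 m/day.
In each layer the seepage velocity is v_i = q/n_i, so the layer transit time is t_i = b_i·n_i / q:
  layer 1 (silty sand): t_1 = 11.5 × 0.22 / 0.04580 = 55.24 d
  layer 2 (clean gravel): t_2 = 3.95 × 0.32 / 0.04580 = 27.60 d
  layer 3 (medium sand): t_3 = 10.5 × 0.31 / 0.04580 = 71.07 d
Total t = Σ t_i = 153.9 days.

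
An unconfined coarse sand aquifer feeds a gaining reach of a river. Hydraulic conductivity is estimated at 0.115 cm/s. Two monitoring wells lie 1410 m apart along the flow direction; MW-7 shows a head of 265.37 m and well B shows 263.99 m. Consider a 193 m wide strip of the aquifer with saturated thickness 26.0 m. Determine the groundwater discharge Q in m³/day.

488

Convert K: 0.115 cm/s × 864 = 99.36 m/day.
Cross-sectional area A = 193 × 26.0 = 5018 m².
Hydraulic gradient i = (265.37 − 263.99) / 1410 = 1.38 / 1410 = 0.0009787.
Darcy's law: Q = K · A · i = 99.36 × 5018 × 0.0009787 = 488.0 m³/day.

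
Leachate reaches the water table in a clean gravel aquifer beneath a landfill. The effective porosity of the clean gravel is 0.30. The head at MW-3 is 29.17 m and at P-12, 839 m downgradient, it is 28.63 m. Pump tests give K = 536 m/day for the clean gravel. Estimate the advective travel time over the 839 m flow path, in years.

Hydraulic gradient i = (29.17 − 28.63) / 839 = 0.54 / 839 = 0.0006436.
Darcy flux q = K · i = 536.0 × 0.0006436 = 0.3450 m/day.
Seepage velocity v = q / n_e = 0.3450 / 0.30 = 1.150 m/day.
Travel time t = L / v = 839 / 1.150 = 729.6 days = 1.998 years.

2.00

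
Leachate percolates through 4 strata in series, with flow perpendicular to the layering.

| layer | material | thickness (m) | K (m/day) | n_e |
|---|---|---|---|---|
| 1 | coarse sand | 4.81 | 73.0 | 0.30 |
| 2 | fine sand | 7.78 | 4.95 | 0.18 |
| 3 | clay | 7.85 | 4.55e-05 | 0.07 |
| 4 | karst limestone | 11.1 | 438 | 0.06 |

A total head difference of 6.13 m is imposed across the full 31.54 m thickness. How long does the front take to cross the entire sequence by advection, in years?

313

With flow normal to the layers, continuity requires the same specific discharge q through every layer.
Σ(b_i/K_i) = 4.81/73.0 + 7.78/4.95 + 7.85/4.55e-05 + 11.1/438 = 1.725e+05 d.
q = Δh / Σ(b_i/K_i) = 6.13 / 1.725e+05 = 3.553e-05 m/day.
In each layer the seepage velocity is v_i = q/n_i, so the layer transit time is t_i = b_i·n_i / q:
  layer 1 (coarse sand): t_1 = 4.81 × 0.30 / 3.553e-05 = 40613 d
  layer 2 (fine sand): t_2 = 7.78 × 0.18 / 3.553e-05 = 39414 d
  layer 3 (clay): t_3 = 7.85 × 0.07 / 3.553e-05 = 15466 d
  layer 4 (karst limestone): t_4 = 11.1 × 0.06 / 3.553e-05 = 18745 d
Total t = Σ t_i = 1.142e+05 days = 312.8 years.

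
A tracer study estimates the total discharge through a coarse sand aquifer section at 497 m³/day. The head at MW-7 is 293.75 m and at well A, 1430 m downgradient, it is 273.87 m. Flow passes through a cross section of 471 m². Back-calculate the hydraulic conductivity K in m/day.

75.9

Hydraulic gradient i = (293.75 − 273.87) / 1430 = 19.88 / 1430 = 0.01390.
From Q = K·A·i, K = Q / (A·i) = 497 / (471.0 × 0.01390) = 75.90 m/day.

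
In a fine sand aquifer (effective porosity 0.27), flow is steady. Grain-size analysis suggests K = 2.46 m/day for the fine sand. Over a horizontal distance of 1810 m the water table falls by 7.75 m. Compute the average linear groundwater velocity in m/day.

Hydraulic gradient i = Δh / L = 7.75 / 1810 = 0.004282.
Darcy flux q = K · i = 2.460 × 0.004282 = 0.01053 m/day.
Seepage velocity v = q / n_e = 0.01053 / 0.27 = 0.03901 m/day.

0.0390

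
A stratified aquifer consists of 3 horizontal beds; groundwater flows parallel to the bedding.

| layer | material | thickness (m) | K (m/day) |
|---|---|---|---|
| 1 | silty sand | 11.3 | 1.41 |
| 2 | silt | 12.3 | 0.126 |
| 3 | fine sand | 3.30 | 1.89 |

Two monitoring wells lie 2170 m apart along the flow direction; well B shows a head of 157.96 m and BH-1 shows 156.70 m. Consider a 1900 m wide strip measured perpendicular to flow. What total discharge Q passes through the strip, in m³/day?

Flow is parallel to layering, so each bed carries its own Darcy discharge and the transmissivities add.
Σ(K_i·b_i) = 1.41×11.3 + 0.126×12.3 + 1.89×3.30 = 23.72 m²/day.
Hydraulic gradient i = (157.96 − 156.70) / 2170 = 1.26 / 2170 = 0.0005806.
Q = Σ(K_i·b_i) · W · i = 23.72 × 1900 × 0.0005806 = 26.17 m³/day.

26.2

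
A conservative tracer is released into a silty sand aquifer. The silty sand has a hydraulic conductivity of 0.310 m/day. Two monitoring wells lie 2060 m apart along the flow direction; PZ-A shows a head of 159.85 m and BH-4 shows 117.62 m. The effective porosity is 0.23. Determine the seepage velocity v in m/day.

0.0276

Hydraulic gradient i = (159.85 − 117.62) / 2060 = 42.23 / 2060 = 0.02050.
Darcy flux q = K · i = 0.3100 × 0.02050 = 0.006355 m/day.
Seepage velocity v = q / n_e = 0.006355 / 0.23 = 0.02763 m/day.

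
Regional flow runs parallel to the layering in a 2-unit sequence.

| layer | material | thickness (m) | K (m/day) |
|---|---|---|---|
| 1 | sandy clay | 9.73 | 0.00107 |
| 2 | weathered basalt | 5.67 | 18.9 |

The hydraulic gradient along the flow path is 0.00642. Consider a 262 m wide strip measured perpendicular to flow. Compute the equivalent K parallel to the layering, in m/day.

Flow is parallel to layering, so each bed carries its own Darcy discharge and the transmissivities add.
Σ(K_i·b_i) = 0.00107×9.73 + 18.9×5.67 = 107.2 m²/day.
Total thickness b = 15.40 m, so K_eq = Σ(K_i·b_i)/b = 6.959 m/day.

6.96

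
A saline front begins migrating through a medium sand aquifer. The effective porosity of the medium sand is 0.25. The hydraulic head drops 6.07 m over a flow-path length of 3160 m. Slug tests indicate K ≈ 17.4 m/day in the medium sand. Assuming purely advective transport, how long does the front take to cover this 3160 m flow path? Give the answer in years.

Hydraulic gradient i = Δh / L = 6.07 / 3160 = 0.001921.
Darcy flux q = K · i = 17.40 × 0.001921 = 0.03342 m/day.
Seepage velocity v = q / n_e = 0.03342 / 0.25 = 0.1337 m/day.
Travel time t = L / v = 3160 / 0.1337 = 23636 days = 64.71 years.

64.7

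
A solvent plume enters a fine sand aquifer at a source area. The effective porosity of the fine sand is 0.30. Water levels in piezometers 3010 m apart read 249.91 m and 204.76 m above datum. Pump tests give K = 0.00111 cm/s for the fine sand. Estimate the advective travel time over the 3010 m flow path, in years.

172

Convert K: 0.00111 cm/s × 864 = 0.9590 m/day.
Hydraulic gradient i = (249.91 − 204.76) / 3010 = 45.15 / 3010 = 0.01500.
Darcy flux q = K · i = 0.9590 × 0.01500 = 0.01439 m/day.
Seepage velocity v = q / n_e = 0.01439 / 0.30 = 0.04795 m/day.
Travel time t = L / v = 3010 / 0.04795 = 62771 days = 171.9 years.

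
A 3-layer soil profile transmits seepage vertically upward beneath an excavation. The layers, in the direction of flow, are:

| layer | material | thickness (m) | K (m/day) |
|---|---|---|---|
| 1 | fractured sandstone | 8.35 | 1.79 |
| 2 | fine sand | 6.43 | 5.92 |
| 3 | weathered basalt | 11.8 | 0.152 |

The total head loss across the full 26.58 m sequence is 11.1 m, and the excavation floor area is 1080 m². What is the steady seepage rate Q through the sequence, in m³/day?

Flow is perpendicular to layering, so the layers act in series and the equivalent K is the thickness-weighted harmonic mean.
Total thickness L = 8.35 + 6.43 + 11.8 = 26.58 m.
Σ(b_i/K_i) = 8.35/1.79 + 6.43/5.92 + 11.8/0.152 = 83.38 d.
K_eq = L / Σ(b_i/K_i) = 26.58 / 83.38 = 0.3188 m/day.
Q = K_eq · A · (Δh/L) = 0.3188 × 1080 × (11.1/26.58) = 143.8 m³/day.

144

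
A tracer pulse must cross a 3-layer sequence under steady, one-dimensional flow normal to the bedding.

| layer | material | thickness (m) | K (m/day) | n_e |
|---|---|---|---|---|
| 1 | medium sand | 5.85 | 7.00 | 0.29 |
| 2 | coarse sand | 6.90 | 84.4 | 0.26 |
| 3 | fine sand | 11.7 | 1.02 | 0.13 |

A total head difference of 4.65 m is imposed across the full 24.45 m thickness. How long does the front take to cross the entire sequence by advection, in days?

13.4

With flow normal to the layers, continuity requires the same specific discharge q through every layer.
Σ(b_i/K_i) = 5.85/7.00 + 6.90/84.4 + 11.7/1.02 = 12.39 d.
q = Δh / Σ(b_i/K_i) = 4.65 / 12.39 = 0.3754 m/day.
In each layer the seepage velocity is v_i = q/n_i, so the layer transit time is t_i = b_i·n_i / q:
  layer 1 (medium sand): t_1 = 5.85 × 0.29 / 0.3754 = 4.520 d
  layer 2 (coarse sand): t_2 = 6.90 × 0.26 / 0.3754 = 4.779 d
  layer 3 (fine sand): t_3 = 11.7 × 0.13 / 0.3754 = 4.052 d
Total t = Σ t_i = 13.35 days.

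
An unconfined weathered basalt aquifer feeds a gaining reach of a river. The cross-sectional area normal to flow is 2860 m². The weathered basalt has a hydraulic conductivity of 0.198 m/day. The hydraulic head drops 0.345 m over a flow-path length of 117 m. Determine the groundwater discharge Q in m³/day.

1.67

Hydraulic gradient i = Δh / L = 0.345 / 117 = 0.002949.
Darcy's law: Q = K · A · i = 0.1980 × 2860 × 0.002949 = 1.670 m³/day.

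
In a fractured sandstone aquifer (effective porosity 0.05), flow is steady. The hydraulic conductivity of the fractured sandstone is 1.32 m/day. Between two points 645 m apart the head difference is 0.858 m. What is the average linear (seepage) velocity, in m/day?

Hydraulic gradient i = Δh / L = 0.858 / 645 = 0.001330.
Darcy flux q = K · i = 1.320 × 0.001330 = 0.001756 m/day.
Seepage velocity v = q / n_e = 0.001756 / 0.05 = 0.03512 m/day.

0.0351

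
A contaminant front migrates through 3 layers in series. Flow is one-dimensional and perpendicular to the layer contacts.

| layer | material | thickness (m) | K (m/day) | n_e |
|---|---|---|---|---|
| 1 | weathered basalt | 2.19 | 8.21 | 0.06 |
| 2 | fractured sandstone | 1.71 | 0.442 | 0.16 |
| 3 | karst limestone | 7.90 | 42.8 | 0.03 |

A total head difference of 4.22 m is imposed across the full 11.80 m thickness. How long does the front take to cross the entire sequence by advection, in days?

With flow normal to the layers, continuity requires the same specific discharge q through every layer.
Σ(b_i/K_i) = 2.19/8.21 + 1.71/0.442 + 7.90/42.8 = 4.320 d.
q = Δh / Σ(b_i/K_i) = 4.22 / 4.320 = 0.9768 m/day.
In each layer the seepage velocity is v_i = q/n_i, so the layer transit time is t_i = b_i·n_i / q:
  layer 1 (weathered basalt): t_1 = 2.19 × 0.06 / 0.9768 = 0.1345 d
  layer 2 (fractured sandstone): t_2 = 1.71 × 0.16 / 0.9768 = 0.2801 d
  layer 3 (karst limestone): t_3 = 7.90 × 0.03 / 0.9768 = 0.2426 d
Total t = Σ t_i = 0.6572 days.

0.657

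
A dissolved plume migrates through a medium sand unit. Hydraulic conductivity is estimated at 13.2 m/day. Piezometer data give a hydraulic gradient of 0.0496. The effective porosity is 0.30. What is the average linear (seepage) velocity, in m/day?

Hydraulic gradient i = 0.0496.
Darcy flux q = K · i = 13.20 × 0.04960 = 0.6547 m/day.
Seepage velocity v = q / n_e = 0.6547 / 0.30 = 2.182 m/day.

2.18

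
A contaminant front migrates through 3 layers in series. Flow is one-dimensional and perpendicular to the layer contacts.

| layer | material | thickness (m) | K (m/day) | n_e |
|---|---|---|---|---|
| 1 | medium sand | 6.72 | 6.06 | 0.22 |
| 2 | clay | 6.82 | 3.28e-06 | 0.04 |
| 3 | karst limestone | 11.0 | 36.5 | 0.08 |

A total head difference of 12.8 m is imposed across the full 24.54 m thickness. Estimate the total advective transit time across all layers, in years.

With flow normal to the layers, continuity requires the same specific discharge q through every layer.
Σ(b_i/K_i) = 6.72/6.06 + 6.82/3.28e-06 + 11.0/36.5 = 2.079e+06 d.
q = Δh / Σ(b_i/K_i) = 12.8 / 2.079e+06 = 6.156e-06 m/day.
In each layer the seepage velocity is v_i = q/n_i, so the layer transit time is t_i = b_i·n_i / q:
  layer 1 (medium sand): t_1 = 6.72 × 0.22 / 6.156e-06 = 2.402e+05 d
  layer 2 (clay): t_2 = 6.82 × 0.04 / 6.156e-06 = 44314 d
  layer 3 (karst limestone): t_3 = 11.0 × 0.08 / 6.156e-06 = 1.429e+05 d
Total t = Σ t_i = 4.274e+05 days = 1170 years.

1170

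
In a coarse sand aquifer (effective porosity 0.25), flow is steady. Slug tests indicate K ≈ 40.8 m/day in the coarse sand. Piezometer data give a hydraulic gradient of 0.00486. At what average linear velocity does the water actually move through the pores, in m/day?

0.793

Hydraulic gradient i = 0.00486.
Darcy flux q = K · i = 40.80 × 0.004860 = 0.1983 m/day.
Seepage velocity v = q / n_e = 0.1983 / 0.25 = 0.7932 m/day.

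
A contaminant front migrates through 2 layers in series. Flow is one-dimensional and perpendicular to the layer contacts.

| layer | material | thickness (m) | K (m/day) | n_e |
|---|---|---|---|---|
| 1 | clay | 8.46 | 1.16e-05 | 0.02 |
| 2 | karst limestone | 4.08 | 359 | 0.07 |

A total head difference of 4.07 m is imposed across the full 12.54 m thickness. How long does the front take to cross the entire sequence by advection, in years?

223

With flow normal to the layers, continuity requires the same specific discharge q through every layer.
Σ(b_i/K_i) = 8.46/1.16e-05 + 4.08/359 = 7.293e+05 d.
q = Δh / Σ(b_i/K_i) = 4.07 / 7.293e+05 = 5.581e-06 m/day.
In each layer the seepage velocity is v_i = q/n_i, so the layer transit time is t_i = b_i·n_i / q:
  layer 1 (clay): t_1 = 8.46 × 0.02 / 5.581e-06 = 30319 d
  layer 2 (karst limestone): t_2 = 4.08 × 0.07 / 5.581e-06 = 51177 d
Total t = Σ t_i = 81496 days = 223.1 years.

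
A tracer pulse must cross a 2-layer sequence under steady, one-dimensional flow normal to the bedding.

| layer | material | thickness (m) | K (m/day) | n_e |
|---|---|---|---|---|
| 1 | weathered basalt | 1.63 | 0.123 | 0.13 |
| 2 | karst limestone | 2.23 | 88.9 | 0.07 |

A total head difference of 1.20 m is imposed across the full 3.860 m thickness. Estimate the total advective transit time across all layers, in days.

4.07

With flow normal to the layers, continuity requires the same specific discharge q through every layer.
Σ(b_i/K_i) = 1.63/0.123 + 2.23/88.9 = 13.28 d.
q = Δh / Σ(b_i/K_i) = 1.20 / 13.28 = 0.09038 m/day.
In each layer the seepage velocity is v_i = q/n_i, so the layer transit time is t_i = b_i·n_i / q:
  layer 1 (weathered basalt): t_1 = 1.63 × 0.13 / 0.09038 = 2.345 d
  layer 2 (karst limestone): t_2 = 2.23 × 0.07 / 0.09038 = 1.727 d
Total t = Σ t_i = 4.072 days.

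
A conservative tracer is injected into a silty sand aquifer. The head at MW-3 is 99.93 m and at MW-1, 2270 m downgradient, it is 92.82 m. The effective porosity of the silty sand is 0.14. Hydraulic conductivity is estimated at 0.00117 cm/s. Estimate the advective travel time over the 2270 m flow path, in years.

Convert K: 0.00117 cm/s × 864 = 1.011 m/day.
Hydraulic gradient i = (99.93 − 92.82) / 2270 = 7.11 / 2270 = 0.003132.
Darcy flux q = K · i = 1.011 × 0.003132 = 0.003166 m/day.
Seepage velocity v = q / n_e = 0.003166 / 0.14 = 0.02262 m/day.
Travel time t = L / v = 2270 / 0.02262 = 1.004e+05 days = 274.8 years.

275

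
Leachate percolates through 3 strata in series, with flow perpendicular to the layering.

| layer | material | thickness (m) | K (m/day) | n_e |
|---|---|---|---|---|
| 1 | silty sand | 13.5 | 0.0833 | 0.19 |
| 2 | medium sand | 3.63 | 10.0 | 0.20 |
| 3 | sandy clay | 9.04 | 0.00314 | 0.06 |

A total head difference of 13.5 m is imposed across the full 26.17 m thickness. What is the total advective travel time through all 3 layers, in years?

With flow normal to the layers, continuity requires the same specific discharge q through every layer.
Σ(b_i/K_i) = 13.5/0.0833 + 3.63/10.0 + 9.04/0.00314 = 3041 d.
q = Δh / Σ(b_i/K_i) = 13.5 / 3041 = 0.004439 m/day.
In each layer the seepage velocity is v_i = q/n_i, so the layer transit time is t_i = b_i·n_i / q:
  layer 1 (silty sand): t_1 = 13.5 × 0.19 / 0.004439 = 577.9 d
  layer 2 (medium sand): t_2 = 3.63 × 0.20 / 0.004439 = 163.6 d
  layer 3 (sandy clay): t_3 = 9.04 × 0.06 / 0.004439 = 122.2 d
Total t = Σ t_i = 863.6 days = 2.364 years.

2.36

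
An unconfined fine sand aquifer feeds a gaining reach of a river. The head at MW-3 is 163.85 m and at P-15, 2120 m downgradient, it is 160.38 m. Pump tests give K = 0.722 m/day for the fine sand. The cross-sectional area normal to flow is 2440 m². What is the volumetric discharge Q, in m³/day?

2.88

Hydraulic gradient i = (163.85 − 160.38) / 2120 = 3.47 / 2120 = 0.001637.
Darcy's law: Q = K · A · i = 0.7220 × 2440 × 0.001637 = 2.884 m³/day.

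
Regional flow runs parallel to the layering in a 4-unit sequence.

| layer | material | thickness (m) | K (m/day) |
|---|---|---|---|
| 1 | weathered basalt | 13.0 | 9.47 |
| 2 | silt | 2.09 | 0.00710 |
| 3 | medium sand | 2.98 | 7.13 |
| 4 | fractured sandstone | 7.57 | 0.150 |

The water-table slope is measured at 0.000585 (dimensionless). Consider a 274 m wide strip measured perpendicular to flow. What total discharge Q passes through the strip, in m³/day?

Flow is parallel to layering, so each bed carries its own Darcy discharge and the transmissivities add.
Σ(K_i·b_i) = 9.47×13.0 + 0.00710×2.09 + 7.13×2.98 + 0.150×7.57 = 145.5 m²/day.
Hydraulic gradient i = 0.000585.
Q = Σ(K_i·b_i) · W · i = 145.5 × 274 × 0.0005850 = 23.32 m³/day.

23.3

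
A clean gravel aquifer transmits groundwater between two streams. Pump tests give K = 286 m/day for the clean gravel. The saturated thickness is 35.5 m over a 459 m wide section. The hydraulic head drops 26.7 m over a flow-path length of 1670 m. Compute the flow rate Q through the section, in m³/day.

Cross-sectional area A = 459 × 35.5 = 16294 m².
Hydraulic gradient i = Δh / L = 26.7 / 1670 = 0.01599.
Darcy's law: Q = K · A · i = 286.0 × 16294 × 0.01599 = 74508 m³/day.

74500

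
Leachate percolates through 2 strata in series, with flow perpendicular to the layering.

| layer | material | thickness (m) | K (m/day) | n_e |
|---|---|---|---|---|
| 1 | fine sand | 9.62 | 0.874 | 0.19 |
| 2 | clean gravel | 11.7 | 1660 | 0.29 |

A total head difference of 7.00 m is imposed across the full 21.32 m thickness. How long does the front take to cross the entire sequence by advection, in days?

8.21

With flow normal to the layers, continuity requires the same specific discharge q through every layer.
Σ(b_i/K_i) = 9.62/0.874 + 11.7/1660 = 11.01 d.
q = Δh / Σ(b_i/K_i) = 7.00 / 11.01 = 0.6356 m/day.
In each layer the seepage velocity is v_i = q/n_i, so the layer transit time is t_i = b_i·n_i / q:
  layer 1 (fine sand): t_1 = 9.62 × 0.19 / 0.6356 = 2.876 d
  layer 2 (clean gravel): t_2 = 11.7 × 0.29 / 0.6356 = 5.339 d
Total t = Σ t_i = 8.214 days.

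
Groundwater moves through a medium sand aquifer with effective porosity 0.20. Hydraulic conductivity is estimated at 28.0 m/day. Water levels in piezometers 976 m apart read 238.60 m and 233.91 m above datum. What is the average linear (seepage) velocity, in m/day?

Hydraulic gradient i = (238.60 − 233.91) / 976 = 4.69 / 976 = 0.004805.
Darcy flux q = K · i = 28.00 × 0.004805 = 0.1345 m/day.
Seepage velocity v = q / n_e = 0.1345 / 0.20 = 0.6727 m/day.

0.673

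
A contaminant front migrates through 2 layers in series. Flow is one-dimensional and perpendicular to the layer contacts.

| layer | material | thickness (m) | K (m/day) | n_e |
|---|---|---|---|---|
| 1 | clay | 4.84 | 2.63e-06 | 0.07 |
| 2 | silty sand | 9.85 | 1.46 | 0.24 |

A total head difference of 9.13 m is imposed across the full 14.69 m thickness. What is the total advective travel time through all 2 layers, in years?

With flow normal to the layers, continuity requires the same specific discharge q through every layer.
Σ(b_i/K_i) = 4.84/2.63e-06 + 9.85/1.46 = 1.840e+06 d.
q = Δh / Σ(b_i/K_i) = 9.13 / 1.840e+06 = 4.961e-06 m/day.
In each layer the seepage velocity is v_i = q/n_i, so the layer transit time is t_i = b_i·n_i / q:
  layer 1 (clay): t_1 = 4.84 × 0.07 / 4.961e-06 = 68291 d
  layer 2 (silty sand): t_2 = 9.85 × 0.24 / 4.961e-06 = 4.765e+05 d
Total t = Σ t_i = 5.448e+05 days = 1492 years.

1490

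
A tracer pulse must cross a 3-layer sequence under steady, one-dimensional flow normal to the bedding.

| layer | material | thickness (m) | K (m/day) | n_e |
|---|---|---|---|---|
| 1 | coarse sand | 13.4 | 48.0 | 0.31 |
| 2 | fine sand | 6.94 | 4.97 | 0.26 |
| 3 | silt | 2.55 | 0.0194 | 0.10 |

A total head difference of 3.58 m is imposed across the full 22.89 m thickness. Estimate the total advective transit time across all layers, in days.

231

With flow normal to the layers, continuity requires the same specific discharge q through every layer.
Σ(b_i/K_i) = 13.4/48.0 + 6.94/4.97 + 2.55/0.0194 = 133.1 d.
q = Δh / Σ(b_i/K_i) = 3.58 / 133.1 = 0.02689 m/day.
In each layer the seepage velocity is v_i = q/n_i, so the layer transit time is t_i = b_i·n_i / q:
  layer 1 (coarse sand): t_1 = 13.4 × 0.31 / 0.02689 = 154.5 d
  layer 2 (fine sand): t_2 = 6.94 × 0.26 / 0.02689 = 67.09 d
  layer 3 (silt): t_3 = 2.55 × 0.10 / 0.02689 = 9.482 d
Total t = Σ t_i = 231.0 days.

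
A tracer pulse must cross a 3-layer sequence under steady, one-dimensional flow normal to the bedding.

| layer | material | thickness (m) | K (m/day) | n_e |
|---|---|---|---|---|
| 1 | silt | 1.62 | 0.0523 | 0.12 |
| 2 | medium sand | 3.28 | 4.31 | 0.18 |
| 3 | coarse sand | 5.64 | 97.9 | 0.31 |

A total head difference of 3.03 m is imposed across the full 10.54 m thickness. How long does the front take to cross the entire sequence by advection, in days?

With flow normal to the layers, continuity requires the same specific discharge q through every layer.
Σ(b_i/K_i) = 1.62/0.0523 + 3.28/4.31 + 5.64/97.9 = 31.79 d.
q = Δh / Σ(b_i/K_i) = 3.03 / 31.79 = 0.09530 m/day.
In each layer the seepage velocity is v_i = q/n_i, so the layer transit time is t_i = b_i·n_i / q:
  layer 1 (silt): t_1 = 1.62 × 0.12 / 0.09530 = 2.040 d
  layer 2 (medium sand): t_2 = 3.28 × 0.18 / 0.09530 = 6.195 d
  layer 3 (coarse sand): t_3 = 5.64 × 0.31 / 0.09530 = 18.35 d
Total t = Σ t_i = 26.58 days.

26.6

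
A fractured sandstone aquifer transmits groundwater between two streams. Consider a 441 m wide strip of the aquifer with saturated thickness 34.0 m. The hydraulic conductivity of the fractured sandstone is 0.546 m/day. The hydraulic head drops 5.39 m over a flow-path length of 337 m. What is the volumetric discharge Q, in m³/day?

131

Cross-sectional area A = 441 × 34.0 = 14994 m².
Hydraulic gradient i = Δh / L = 5.39 / 337 = 0.01599.
Darcy's law: Q = K · A · i = 0.5460 × 14994 × 0.01599 = 130.9 m³/day.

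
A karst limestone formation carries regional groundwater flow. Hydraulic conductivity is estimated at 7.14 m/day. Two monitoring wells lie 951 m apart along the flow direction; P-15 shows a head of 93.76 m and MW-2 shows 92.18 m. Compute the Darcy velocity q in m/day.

Hydraulic gradient i = (93.76 − 92.18) / 951 = 1.58 / 951 = 0.001661.
Specific discharge q = K · i = 7.140 × 0.001661 = 0.01186 m/day.

0.0119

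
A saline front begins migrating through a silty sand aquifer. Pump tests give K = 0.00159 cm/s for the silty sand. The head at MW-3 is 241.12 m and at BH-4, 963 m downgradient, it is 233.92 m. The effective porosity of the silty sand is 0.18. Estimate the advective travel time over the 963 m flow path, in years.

46.2

Convert K: 0.00159 cm/s × 864 = 1.374 m/day.
Hydraulic gradient i = (241.12 − 233.92) / 963 = 7.2 / 963 = 0.007477.
Darcy flux q = K · i = 1.374 × 0.007477 = 0.01027 m/day.
Seepage velocity v = q / n_e = 0.01027 / 0.18 = 0.05706 m/day.
Travel time t = L / v = 963 / 0.05706 = 16876 days = 46.21 years.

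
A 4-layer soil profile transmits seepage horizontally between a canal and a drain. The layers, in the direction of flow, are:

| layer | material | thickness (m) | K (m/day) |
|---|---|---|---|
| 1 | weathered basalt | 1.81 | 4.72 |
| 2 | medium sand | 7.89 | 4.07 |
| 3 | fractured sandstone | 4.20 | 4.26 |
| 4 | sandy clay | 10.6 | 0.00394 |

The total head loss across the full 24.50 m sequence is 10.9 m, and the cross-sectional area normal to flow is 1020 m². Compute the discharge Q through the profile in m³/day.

4.13

Flow is perpendicular to layering, so the layers act in series and the equivalent K is the thickness-weighted harmonic mean.
Total thickness L = 1.81 + 7.89 + 4.20 + 10.6 = 24.50 m.
Σ(b_i/K_i) = 1.81/4.72 + 7.89/4.07 + 4.20/4.26 + 10.6/0.00394 = 2694 d.
K_eq = L / Σ(b_i/K_i) = 24.50 / 2694 = 0.009095 m/day.
Q = K_eq · A · (Δh/L) = 0.009095 × 1020 × (10.9/24.50) = 4.127 m³/day.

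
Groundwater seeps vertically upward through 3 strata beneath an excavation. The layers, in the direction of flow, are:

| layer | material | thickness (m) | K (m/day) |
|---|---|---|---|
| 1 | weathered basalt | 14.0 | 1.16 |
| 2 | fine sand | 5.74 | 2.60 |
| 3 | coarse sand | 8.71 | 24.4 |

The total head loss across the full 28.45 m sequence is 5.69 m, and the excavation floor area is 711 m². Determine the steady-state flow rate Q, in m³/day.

276

Flow is perpendicular to layering, so the layers act in series and the equivalent K is the thickness-weighted harmonic mean.
Total thickness L = 14.0 + 5.74 + 8.71 = 28.45 m.
Σ(b_i/K_i) = 14.0/1.16 + 5.74/2.60 + 8.71/24.4 = 14.63 d.
K_eq = L / Σ(b_i/K_i) = 28.45 / 14.63 = 1.944 m/day.
Q = K_eq · A · (Δh/L) = 1.944 × 711 × (5.69/28.45) = 276.5 m³/day.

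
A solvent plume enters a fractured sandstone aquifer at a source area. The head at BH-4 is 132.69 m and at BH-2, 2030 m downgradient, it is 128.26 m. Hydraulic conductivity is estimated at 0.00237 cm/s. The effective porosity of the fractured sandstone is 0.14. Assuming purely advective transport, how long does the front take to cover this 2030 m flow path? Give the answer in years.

Convert K: 0.00237 cm/s × 864 = 2.048 m/day.
Hydraulic gradient i = (132.69 − 128.26) / 2030 = 4.43 / 2030 = 0.002182.
Darcy flux q = K · i = 2.048 × 0.002182 = 0.004469 m/day.
Seepage velocity v = q / n_e = 0.004469 / 0.14 = 0.03192 m/day.
Travel time t = L / v = 2030 / 0.03192 = 63600 days = 174.1 years.

174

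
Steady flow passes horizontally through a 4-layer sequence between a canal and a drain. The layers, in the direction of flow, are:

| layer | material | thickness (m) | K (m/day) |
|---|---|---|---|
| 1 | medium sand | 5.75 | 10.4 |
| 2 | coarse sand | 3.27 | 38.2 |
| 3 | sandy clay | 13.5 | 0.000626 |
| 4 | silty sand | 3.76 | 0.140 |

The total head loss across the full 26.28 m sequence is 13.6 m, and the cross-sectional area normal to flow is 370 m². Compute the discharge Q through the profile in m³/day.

Flow is perpendicular to layering, so the layers act in series and the equivalent K is the thickness-weighted harmonic mean.
Total thickness L = 5.75 + 3.27 + 13.5 + 3.76 = 26.28 m.
Σ(b_i/K_i) = 5.75/10.4 + 3.27/38.2 + 13.5/0.000626 + 3.76/0.140 = 21593 d.
K_eq = L / Σ(b_i/K_i) = 26.28 / 21593 = 0.001217 m/day.
Q = K_eq · A · (Δh/L) = 0.001217 × 370 × (13.6/26.28) = 0.2330 m³/day.

0.233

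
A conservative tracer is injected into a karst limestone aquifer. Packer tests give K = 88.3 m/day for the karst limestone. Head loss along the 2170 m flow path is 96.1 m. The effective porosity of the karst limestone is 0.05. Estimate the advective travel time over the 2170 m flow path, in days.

27.7

Hydraulic gradient i = Δh / L = 96.1 / 2170 = 0.04429.
Darcy flux q = K · i = 88.30 × 0.04429 = 3.910 m/day.
Seepage velocity v = q / n_e = 3.910 / 0.05 = 78.21 m/day.
Travel time t = L / v = 2170 / 78.21 = 27.75 days.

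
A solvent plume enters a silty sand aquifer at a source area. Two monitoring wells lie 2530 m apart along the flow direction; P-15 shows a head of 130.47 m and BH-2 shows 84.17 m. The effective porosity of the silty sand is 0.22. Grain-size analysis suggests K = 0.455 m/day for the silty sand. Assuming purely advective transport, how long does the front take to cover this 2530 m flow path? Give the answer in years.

183

Hydraulic gradient i = (130.47 − 84.17) / 2530 = 46.3 / 2530 = 0.01830.
Darcy flux q = K · i = 0.4550 × 0.01830 = 0.008327 m/day.
Seepage velocity v = q / n_e = 0.008327 / 0.22 = 0.03785 m/day.
Travel time t = L / v = 2530 / 0.03785 = 66845 days = 183.0 years.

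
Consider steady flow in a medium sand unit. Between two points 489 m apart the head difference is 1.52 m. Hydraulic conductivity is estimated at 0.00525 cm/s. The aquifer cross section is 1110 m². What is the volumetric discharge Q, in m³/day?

Convert K: 0.00525 cm/s × 864 = 4.536 m/day.
Hydraulic gradient i = Δh / L = 1.52 / 489 = 0.003108.
Darcy's law: Q = K · A · i = 4.536 × 1110 × 0.003108 = 15.65 m³/day.

15.7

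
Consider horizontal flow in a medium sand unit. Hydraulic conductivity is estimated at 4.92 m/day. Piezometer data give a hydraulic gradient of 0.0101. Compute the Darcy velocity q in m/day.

Hydraulic gradient i = 0.0101.
Specific discharge q = K · i = 4.920 × 0.01010 = 0.04969 m/day.

0.0497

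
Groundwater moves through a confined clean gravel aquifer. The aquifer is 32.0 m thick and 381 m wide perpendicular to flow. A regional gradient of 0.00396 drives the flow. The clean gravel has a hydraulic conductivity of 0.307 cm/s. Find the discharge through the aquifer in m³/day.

Convert K: 0.307 cm/s × 864 = 265.2 m/day.
Cross-sectional area A = 381 × 32.0 = 12192 m².
Hydraulic gradient i = 0.00396.
Darcy's law: Q = K · A · i = 265.2 × 12192 × 0.003960 = 12806 m³/day.

12800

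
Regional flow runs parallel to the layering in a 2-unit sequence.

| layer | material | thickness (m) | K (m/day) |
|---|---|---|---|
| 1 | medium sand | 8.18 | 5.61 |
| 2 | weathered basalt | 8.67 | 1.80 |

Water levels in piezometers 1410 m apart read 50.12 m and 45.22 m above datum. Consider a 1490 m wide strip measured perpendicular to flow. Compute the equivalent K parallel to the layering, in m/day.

Flow is parallel to layering, so each bed carries its own Darcy discharge and the transmissivities add.
Σ(K_i·b_i) = 5.61×8.18 + 1.80×8.67 = 61.50 m²/day.
Total thickness b = 16.85 m, so K_eq = Σ(K_i·b_i)/b = 3.650 m/day.

3.65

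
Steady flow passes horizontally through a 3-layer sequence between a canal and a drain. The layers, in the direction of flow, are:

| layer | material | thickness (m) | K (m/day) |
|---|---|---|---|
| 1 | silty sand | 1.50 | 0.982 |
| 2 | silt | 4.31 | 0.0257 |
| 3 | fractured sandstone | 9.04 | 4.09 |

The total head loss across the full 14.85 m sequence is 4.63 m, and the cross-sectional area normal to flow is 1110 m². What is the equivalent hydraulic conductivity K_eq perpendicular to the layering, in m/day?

0.0866

Flow is perpendicular to layering, so the layers act in series and the equivalent K is the thickness-weighted harmonic mean.
Total thickness L = 1.50 + 4.31 + 9.04 = 14.85 m.
Σ(b_i/K_i) = 1.50/0.982 + 4.31/0.0257 + 9.04/4.09 = 171.4 d.
K_eq = L / Σ(b_i/K_i) = 14.85 / 171.4 = 0.08662 m/day.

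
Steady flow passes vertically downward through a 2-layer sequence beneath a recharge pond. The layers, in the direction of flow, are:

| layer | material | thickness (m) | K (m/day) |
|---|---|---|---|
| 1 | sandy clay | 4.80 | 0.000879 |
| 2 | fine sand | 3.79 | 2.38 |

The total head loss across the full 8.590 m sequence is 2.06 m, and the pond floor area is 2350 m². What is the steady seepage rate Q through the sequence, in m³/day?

Flow is perpendicular to layering, so the layers act in series and the equivalent K is the thickness-weighted harmonic mean.
Total thickness L = 4.80 + 3.79 = 8.590 m.
Σ(b_i/K_i) = 4.80/0.000879 + 3.79/2.38 = 5462 d.
K_eq = L / Σ(b_i/K_i) = 8.590 / 5462 = 0.001573 m/day.
Q = K_eq · A · (Δh/L) = 0.001573 × 2350 × (2.06/8.590) = 0.8862 m³/day.

0.886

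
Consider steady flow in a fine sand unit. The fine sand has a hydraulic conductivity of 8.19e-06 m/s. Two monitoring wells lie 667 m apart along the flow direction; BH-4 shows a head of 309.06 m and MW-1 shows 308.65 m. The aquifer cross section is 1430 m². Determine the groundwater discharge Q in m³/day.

Convert K: 8.19e-06 m/s × 86400 = 0.7076 m/day.
Hydraulic gradient i = (309.06 − 308.65) / 667 = 0.41 / 667 = 0.0006147.
Darcy's law: Q = K · A · i = 0.7076 × 1430 × 0.0006147 = 0.6220 m³/day.

0.622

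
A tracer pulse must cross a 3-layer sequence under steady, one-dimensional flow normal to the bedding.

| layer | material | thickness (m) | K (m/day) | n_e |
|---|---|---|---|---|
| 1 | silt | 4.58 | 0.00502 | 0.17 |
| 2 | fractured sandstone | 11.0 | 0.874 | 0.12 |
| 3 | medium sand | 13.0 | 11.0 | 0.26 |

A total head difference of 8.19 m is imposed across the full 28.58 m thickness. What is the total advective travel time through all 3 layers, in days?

With flow normal to the layers, continuity requires the same specific discharge q through every layer.
Σ(b_i/K_i) = 4.58/0.00502 + 11.0/0.874 + 13.0/11.0 = 926.1 d.
q = Δh / Σ(b_i/K_i) = 8.19 / 926.1 = 0.008843 m/day.
In each layer the seepage velocity is v_i = q/n_i, so the layer transit time is t_i = b_i·n_i / q:
  layer 1 (silt): t_1 = 4.58 × 0.17 / 0.008843 = 88.04 d
  layer 2 (fractured sandstone): t_2 = 11.0 × 0.12 / 0.008843 = 149.3 d
  layer 3 (medium sand): t_3 = 13.0 × 0.26 / 0.008843 = 382.2 d
Total t = Σ t_i = 619.5 days.

620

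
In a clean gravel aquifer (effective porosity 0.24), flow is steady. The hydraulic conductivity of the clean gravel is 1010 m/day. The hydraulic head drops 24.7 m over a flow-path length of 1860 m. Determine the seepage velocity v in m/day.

55.9

Hydraulic gradient i = Δh / L = 24.7 / 1860 = 0.01328.
Darcy flux q = K · i = 1010 × 0.01328 = 13.41 m/day.
Seepage velocity v = q / n_e = 13.41 / 0.24 = 55.88 m/day.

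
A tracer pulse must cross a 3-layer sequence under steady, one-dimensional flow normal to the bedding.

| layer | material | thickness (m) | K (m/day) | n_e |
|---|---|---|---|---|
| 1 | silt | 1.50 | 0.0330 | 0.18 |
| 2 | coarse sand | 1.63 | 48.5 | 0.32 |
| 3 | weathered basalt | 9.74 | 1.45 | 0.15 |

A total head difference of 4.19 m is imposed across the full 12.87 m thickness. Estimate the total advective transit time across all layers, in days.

28.1

With flow normal to the layers, continuity requires the same specific discharge q through every layer.
Σ(b_i/K_i) = 1.50/0.0330 + 1.63/48.5 + 9.74/1.45 = 52.21 d.
q = Δh / Σ(b_i/K_i) = 4.19 / 52.21 = 0.08026 m/day.
In each layer the seepage velocity is v_i = q/n_i, so the layer transit time is t_i = b_i·n_i / q:
  layer 1 (silt): t_1 = 1.50 × 0.18 / 0.08026 = 3.364 d
  layer 2 (coarse sand): t_2 = 1.63 × 0.32 / 0.08026 = 6.499 d
  layer 3 (weathered basalt): t_3 = 9.74 × 0.15 / 0.08026 = 18.20 d
Total t = Σ t_i = 28.07 days.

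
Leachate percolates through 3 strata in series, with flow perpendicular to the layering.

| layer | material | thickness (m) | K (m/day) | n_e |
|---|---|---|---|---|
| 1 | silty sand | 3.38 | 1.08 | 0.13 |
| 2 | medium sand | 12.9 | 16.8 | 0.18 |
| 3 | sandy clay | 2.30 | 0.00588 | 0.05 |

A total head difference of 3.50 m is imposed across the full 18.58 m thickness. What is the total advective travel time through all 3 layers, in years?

With flow normal to the layers, continuity requires the same specific discharge q through every layer.
Σ(b_i/K_i) = 3.38/1.08 + 12.9/16.8 + 2.30/0.00588 = 395.1 d.
q = Δh / Σ(b_i/K_i) = 3.50 / 395.1 = 0.008860 m/day.
In each layer the seepage velocity is v_i = q/n_i, so the layer transit time is t_i = b_i·n_i / q:
  layer 1 (silty sand): t_1 = 3.38 × 0.13 / 0.008860 = 49.60 d
  layer 2 (medium sand): t_2 = 12.9 × 0.18 / 0.008860 = 262.1 d
  layer 3 (sandy clay): t_3 = 2.30 × 0.05 / 0.008860 = 12.98 d
Total t = Σ t_i = 324.7 days = 0.8889 years.

0.889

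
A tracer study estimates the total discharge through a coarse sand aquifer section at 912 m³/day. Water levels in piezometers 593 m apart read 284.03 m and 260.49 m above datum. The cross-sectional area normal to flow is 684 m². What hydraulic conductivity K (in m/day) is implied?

33.6

Hydraulic gradient i = (284.03 − 260.49) / 593 = 23.54 / 593 = 0.03970.
From Q = K·A·i, K = Q / (A·i) = 912 / (684.0 × 0.03970) = 33.59 m/day.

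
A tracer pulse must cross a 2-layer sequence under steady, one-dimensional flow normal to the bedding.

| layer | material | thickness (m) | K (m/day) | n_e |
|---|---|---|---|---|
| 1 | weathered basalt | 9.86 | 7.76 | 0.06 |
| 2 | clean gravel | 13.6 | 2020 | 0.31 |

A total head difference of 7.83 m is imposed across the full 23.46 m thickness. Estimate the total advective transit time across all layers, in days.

0.784

With flow normal to the layers, continuity requires the same specific discharge q through every layer.
Σ(b_i/K_i) = 9.86/7.76 + 13.6/2020 = 1.277 d.
q = Δh / Σ(b_i/K_i) = 7.83 / 1.277 = 6.130 m/day.
In each layer the seepage velocity is v_i = q/n_i, so the layer transit time is t_i = b_i·n_i / q:
  layer 1 (weathered basalt): t_1 = 9.86 × 0.06 / 6.130 = 0.09651 d
  layer 2 (clean gravel): t_2 = 13.6 × 0.31 / 6.130 = 0.6878 d
Total t = Σ t_i = 0.7843 days.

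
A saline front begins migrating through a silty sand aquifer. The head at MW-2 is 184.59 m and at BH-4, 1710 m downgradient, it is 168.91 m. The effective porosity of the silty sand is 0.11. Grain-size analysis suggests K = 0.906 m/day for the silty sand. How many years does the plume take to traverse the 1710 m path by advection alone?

Hydraulic gradient i = (184.59 − 168.91) / 1710 = 15.68 / 1710 = 0.009170.
Darcy flux q = K · i = 0.9060 × 0.009170 = 0.008308 m/day.
Seepage velocity v = q / n_e = 0.008308 / 0.11 = 0.07552 m/day.
Travel time t = L / v = 1710 / 0.07552 = 22642 days = 61.99 years.

62.0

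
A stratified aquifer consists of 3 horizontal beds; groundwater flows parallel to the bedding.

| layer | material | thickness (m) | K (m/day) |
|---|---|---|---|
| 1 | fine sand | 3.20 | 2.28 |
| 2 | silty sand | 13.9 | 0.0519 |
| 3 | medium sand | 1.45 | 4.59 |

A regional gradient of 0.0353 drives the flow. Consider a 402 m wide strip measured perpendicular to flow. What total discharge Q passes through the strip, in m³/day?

208

Flow is parallel to layering, so each bed carries its own Darcy discharge and the transmissivities add.
Σ(K_i·b_i) = 2.28×3.20 + 0.0519×13.9 + 4.59×1.45 = 14.67 m²/day.
Hydraulic gradient i = 0.0353.
Q = Σ(K_i·b_i) · W · i = 14.67 × 402 × 0.03530 = 208.2 m³/day.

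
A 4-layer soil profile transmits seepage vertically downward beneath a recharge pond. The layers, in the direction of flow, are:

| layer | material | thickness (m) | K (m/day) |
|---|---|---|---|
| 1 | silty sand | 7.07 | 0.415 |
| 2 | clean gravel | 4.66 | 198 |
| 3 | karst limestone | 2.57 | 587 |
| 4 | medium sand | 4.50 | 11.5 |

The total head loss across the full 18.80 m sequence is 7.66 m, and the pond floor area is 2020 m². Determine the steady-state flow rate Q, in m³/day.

Flow is perpendicular to layering, so the layers act in series and the equivalent K is the thickness-weighted harmonic mean.
Total thickness L = 7.07 + 4.66 + 2.57 + 4.50 = 18.80 m.
Σ(b_i/K_i) = 7.07/0.415 + 4.66/198 + 2.57/587 + 4.50/11.5 = 17.46 d.
K_eq = L / Σ(b_i/K_i) = 18.80 / 17.46 = 1.077 m/day.
Q = K_eq · A · (Δh/L) = 1.077 × 2020 × (7.66/18.80) = 886.4 m³/day.

886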